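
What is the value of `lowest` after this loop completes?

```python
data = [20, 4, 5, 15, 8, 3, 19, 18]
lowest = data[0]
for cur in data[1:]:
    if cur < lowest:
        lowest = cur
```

Minimum of [20, 4, 5, 15, 8, 3, 19, 18]
`lowest` takes the values: 20 → 4 → 3

Answer: 3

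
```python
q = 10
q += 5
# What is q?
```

Trace:
`q = 10` → q = 10
`q += 5` → q = 15
So q = 15

Answer: 15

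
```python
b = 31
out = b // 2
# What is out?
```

Trace:
`b = 31` → b = 31
`out = b // 2` → out = 15
So out = 15

Answer: 15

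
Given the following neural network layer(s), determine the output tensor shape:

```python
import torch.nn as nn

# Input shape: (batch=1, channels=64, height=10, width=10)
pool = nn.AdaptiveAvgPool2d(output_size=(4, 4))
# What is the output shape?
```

Input: (1, 64, 10, 10) -> Output: (1, 64, 4, 4)

Answer: (1, 64, 4, 4)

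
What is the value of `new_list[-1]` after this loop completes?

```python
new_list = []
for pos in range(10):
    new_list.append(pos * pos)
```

Last element of squares 0 to 9
`new_list` takes the values: [] → [0] → [0, 1] → [0, 1, 4] → [0, 1, 4, 9] → [0, 1, 4, 9, 16] → [0, 1, 4, 9, 16, 25] → [0, 1, 4, 9, 16, 25, 36] → [0, 1, 4, 9, 16, 25, 36, 49] → [0, 1, 4, 9, 16, 25, 36, 49, 64] → [0, 1, 4, 9, 16, 25, 36, 49, 64, 81]
So `new_list[-1]` = 81

Answer: 81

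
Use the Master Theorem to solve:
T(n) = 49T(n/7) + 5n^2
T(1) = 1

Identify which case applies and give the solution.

a=49, b=7, f(n)=5n^2. log_7(49) = 2. Since c=2 = 2, Case 2 applies: T(n) = Θ(n^log_b(a) · log n) = O(n^2 log n).

Answer: O(n^2 log n) - Case 2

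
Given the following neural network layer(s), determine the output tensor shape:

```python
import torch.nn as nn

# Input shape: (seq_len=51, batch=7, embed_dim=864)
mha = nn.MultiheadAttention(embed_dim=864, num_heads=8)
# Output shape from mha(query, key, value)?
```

Input: (51, 7, 864) -> Output: (51, 7, 864)

Answer: (51, 7, 864)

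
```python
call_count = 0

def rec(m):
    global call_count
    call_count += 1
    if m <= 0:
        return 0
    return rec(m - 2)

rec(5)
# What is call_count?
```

Linear recursion stepping by 2: 4 calls from m=5 down to ≤0.

Answer: 4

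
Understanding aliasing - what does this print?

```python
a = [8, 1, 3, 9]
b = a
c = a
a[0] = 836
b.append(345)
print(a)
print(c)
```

Key concept: multiple aliases.
Step by step:
`a = [8, 1, 3, 9]` → a = [8, 1, 3, 9]
`b = a` → b = [8, 1, 3, 9] (same object as a)
`c = a` → c = [8, 1, 3, 9] (same object as a, b)
`a[0] = 836` → a = [836, 1, 3, 9] (same object as b, c); b = [836, 1, 3, 9] (same object as a, c); c = [836, 1, 3, 9] (same object as a, b)
`b.append(345)` → a = [836, 1, 3, 9, 345] (same object as b, c); b = [836, 1, 3, 9, 345] (same object as a, c); c = [836, 1, 3, 9, 345] (same object as a, b)
`print(a)` → prints [836, 1, 3, 9, 345]
`print(c)` → prints [836, 1, 3, 9, 345]

Answer:
[836, 1, 3, 9, 345]
[836, 1, 3, 9, 345]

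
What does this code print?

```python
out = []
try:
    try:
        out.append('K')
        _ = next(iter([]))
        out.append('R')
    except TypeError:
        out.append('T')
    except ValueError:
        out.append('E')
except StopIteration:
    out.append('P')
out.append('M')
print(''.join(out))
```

Execution trace: 'K' (try body) → 'P' (outer except StopIteration) → 'M' (after the try/except). Output: KPM

Answer: KPM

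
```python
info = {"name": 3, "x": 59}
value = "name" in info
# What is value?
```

Trace:
`info = {"name": 3, "x": 59}` → info = {'name': 3, 'x': 59}
`value = "name" in info` → value = True
So value = True

Answer: True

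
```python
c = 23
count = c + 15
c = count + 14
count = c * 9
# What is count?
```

Trace:
`c = 23` → c = 23
`count = c + 15` → count = 38
`c = count + 14` → c = 52
`count = c * 9` → count = 468
So count = 468

Answer: 468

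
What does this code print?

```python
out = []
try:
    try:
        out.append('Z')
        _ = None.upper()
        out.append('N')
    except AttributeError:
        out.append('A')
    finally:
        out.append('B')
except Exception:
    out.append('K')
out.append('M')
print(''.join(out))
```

Execution trace: 'Z' (inner try body) → 'A' (inner except AttributeError) → 'B' (inner finally) → 'M' (after the try/except). Output: ZABM

Answer: ZABM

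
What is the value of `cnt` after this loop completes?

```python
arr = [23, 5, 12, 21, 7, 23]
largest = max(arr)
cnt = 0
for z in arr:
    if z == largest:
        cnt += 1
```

Count of max value 23 in [23, 5, 12, 21, 7, 23]
`cnt` takes the values: 0 → 1 → 2

Answer: 2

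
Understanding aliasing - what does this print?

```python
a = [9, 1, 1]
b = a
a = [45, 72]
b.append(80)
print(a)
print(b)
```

Key concept: rebinding vs mutation: a is rebound to a new list, b still points at the original.
Step by step:
`a = [9, 1, 1]` → a = [9, 1, 1]
`b = a` → b = [9, 1, 1] (same object as a)
`a = [45, 72]` → a = [45, 72]
`b.append(80)` → b = [9, 1, 1, 80]
`print(a)` → prints [45, 72]
`print(b)` → prints [9, 1, 1, 80]

Answer:
[45, 72]
[9, 1, 1, 80]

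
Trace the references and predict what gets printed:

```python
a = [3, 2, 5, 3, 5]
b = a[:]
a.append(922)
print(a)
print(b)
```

Key concept: slice [:] creates copy.
Step by step:
`a = [3, 2, 5, 3, 5]` → a = [3, 2, 5, 3, 5]
`b = a[:]` → b = [3, 2, 5, 3, 5]
`a.append(922)` → a = [3, 2, 5, 3, 5, 922]
`print(a)` → prints [3, 2, 5, 3, 5, 922]
`print(b)` → prints [3, 2, 5, 3, 5]

Answer:
[3, 2, 5, 3, 5, 922]
[3, 2, 5, 3, 5]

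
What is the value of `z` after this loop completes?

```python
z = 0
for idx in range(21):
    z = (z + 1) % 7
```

Increment mod 7, 21 times = 0
`z` takes the values: 0 → 1 → 2 → 3 → 4 → 5 → 6 → 0 → 1 → 2 → 3 → 4 → 5 → 6 → 0 → 1 → 2 → 3 → 4 → 5 → 6 → 0

Answer: 0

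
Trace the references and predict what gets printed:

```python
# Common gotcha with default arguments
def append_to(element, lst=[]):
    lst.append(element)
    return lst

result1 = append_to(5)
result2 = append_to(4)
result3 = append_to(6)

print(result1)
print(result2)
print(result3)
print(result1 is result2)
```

Key concept: mutable default argument gotcha.
Step by step:
`result1 = append_to(5)` → result1 = [5]
`result2 = append_to(4)` → result1 = [5, 4] (same object as result2); result2 = [5, 4] (same object as result1)
`result3 = append_to(6)` → result1 = [5, 4, 6] (same object as result2, result3); result2 = [5, 4, 6] (same object as result1, result3); result3 = [5, 4, 6] (same object as result1, result2)
`print(result1)` → prints [5, 4, 6]
`print(result2)` → prints [5, 4, 6]
`print(result3)` → prints [5, 4, 6]
`print(result1 is result2)` → prints True

Answer:
[5, 4, 6]
[5, 4, 6]
[5, 4, 6]
True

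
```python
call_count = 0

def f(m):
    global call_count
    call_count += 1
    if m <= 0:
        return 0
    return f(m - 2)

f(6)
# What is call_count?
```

Linear recursion stepping by 2: 4 calls from m=6 down to ≤0.

Answer: 4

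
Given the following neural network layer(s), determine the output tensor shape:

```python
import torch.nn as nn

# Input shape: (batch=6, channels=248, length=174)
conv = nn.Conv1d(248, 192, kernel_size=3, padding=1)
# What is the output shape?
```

Input: (6, 248, 174) -> Output: (6, 192, 174)

Answer: (6, 192, 174)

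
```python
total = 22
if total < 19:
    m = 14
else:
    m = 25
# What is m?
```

Trace:
`total = 22` → total = 22
`if total < 19: ...` → total < 19 is False, take else branch → m = 25
So m = 25

Answer: 25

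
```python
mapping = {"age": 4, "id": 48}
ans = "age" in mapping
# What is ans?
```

Trace:
`mapping = {"age": 4, "id": 48}` → mapping = {'age': 4, 'id': 48}
`ans = "age" in mapping` → ans = True
So ans = True

Answer: True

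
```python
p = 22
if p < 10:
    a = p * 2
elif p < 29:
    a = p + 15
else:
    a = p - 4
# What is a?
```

Trace:
`p = 22` → p = 22
`if p < 10: ...` → p < 10 is False, p < 29 is True → a = 37
So a = 37

Answer: 37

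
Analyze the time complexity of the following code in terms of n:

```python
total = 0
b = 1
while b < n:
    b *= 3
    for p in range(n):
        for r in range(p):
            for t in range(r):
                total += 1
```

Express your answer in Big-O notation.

Each loop level contributes: log n × n × n × n. Multiplying the contributions gives O(n^3 log n).

Answer: O(n^3 log n)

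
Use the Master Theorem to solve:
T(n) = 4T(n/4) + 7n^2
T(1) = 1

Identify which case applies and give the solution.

a=4, b=4, f(n)=7n^2. log_4(4) = 1. Since c=2 > 1 and the regularity condition holds (4(n/4)^2 = (4/4^2)n^2 with 4/4^2 < 1), Case 3 applies: T(n) = Θ(f(n)) = O(n^2).

Answer: O(n^2) - Case 3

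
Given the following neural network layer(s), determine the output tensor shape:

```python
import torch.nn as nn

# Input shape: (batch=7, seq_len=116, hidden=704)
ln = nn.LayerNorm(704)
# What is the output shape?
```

Input: (7, 116, 704) -> Output: (7, 116, 704)

Answer: (7, 116, 704)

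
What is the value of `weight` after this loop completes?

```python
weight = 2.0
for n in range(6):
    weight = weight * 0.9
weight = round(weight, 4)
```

Exponential decay: 2.0 * 0.9^6
`weight` takes the values: 2.0 → 1.8 → 1.62 → 1.458 → 1.3122 → 1.18098 → 1.062882 → 1.0629

Answer: 1.0629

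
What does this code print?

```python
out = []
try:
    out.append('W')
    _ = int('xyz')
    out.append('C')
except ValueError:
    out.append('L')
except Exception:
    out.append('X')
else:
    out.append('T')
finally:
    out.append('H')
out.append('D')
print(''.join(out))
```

Execution trace: 'W' (try body) → 'L' (except ValueError) → 'H' (finally) → 'D' (after the try/except). Output: WLHD

Answer: WLHD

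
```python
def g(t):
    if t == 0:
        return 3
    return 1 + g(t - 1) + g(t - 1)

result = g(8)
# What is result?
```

g(t) = 1 + 2·g(t-1), g(0)=3. Closed form: (3+1)·2^8 - 1 = 1023.

Answer: 1023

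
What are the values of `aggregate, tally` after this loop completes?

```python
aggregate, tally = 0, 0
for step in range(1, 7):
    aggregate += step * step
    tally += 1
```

Sum of squares and count
`aggregate, tally` takes the values: (0, 0) → (1, 0) → (1, 1) → (5, 1) → (5, 2) → (14, 2) → (14, 3) → (30, 3) → (30, 4) → (55, 4) → (55, 5) → (91, 5) → (91, 6)

Answer: 91, 6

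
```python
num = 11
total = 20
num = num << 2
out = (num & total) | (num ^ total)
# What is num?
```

Trace:
`num = 11` → num = 11
`total = 20` → total = 20
`num = num << 2` → num = 44
`out = (num & total) | (num ^ total)` → out = 60
So num = 44

Answer: 44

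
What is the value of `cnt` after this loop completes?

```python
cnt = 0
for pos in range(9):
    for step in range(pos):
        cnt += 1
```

Triangle number: 0+1+2+...+8
`cnt` takes the values: 0 → 1 → 2 → 3 → 4 → 5 → 6 → 7 → 8 → 9 → 10 → 11 → 12 → 13 → 14 → 15 → 16 → 17 → 18 → 19 → 20 → 21 → 22 → 23 → 24 → 25 → 26 → 27 → 28 → 29 → 30 → 31 → 32 → 33 → 34 → 35 → 36

Answer: 36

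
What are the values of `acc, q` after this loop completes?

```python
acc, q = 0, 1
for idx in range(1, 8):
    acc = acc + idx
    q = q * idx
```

Sum and factorial of 1 to 7
`acc, q` takes the values: (0, 1) → (1, 1) → (3, 1) → (3, 2) → (6, 2) → (6, 6) → (10, 6) → (10, 24) → (15, 24) → (15, 120) → (21, 120) → (21, 720) → (28, 720) → (28, 5040)

Answer: 28, 5040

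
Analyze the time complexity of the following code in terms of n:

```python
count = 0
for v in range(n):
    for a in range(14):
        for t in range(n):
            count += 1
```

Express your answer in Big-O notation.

Each loop level contributes: n × 1 × n. Multiplying the contributions gives O(n^2).

Answer: O(n^2)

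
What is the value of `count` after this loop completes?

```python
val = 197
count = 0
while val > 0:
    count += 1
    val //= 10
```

Count digits by repeated division by 10
`count` takes the values: 0 → 1 → 2 → 3

Answer: 3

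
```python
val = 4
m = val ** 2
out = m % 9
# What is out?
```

Trace:
`val = 4` → val = 4
`m = val ** 2` → m = 16
`out = m % 9` → out = 7
So out = 7

Answer: 7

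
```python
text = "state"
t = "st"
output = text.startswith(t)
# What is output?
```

Trace:
`text = "state"` → text = 'state'
`t = "st"` → t = 'st'
`output = text.startswith(t)` → output = True
So output = True

Answer: True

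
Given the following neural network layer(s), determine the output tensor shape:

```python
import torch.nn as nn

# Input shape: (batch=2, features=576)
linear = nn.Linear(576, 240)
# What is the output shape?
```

Input: (2, 576) -> Output: (2, 240)

Answer: (2, 240)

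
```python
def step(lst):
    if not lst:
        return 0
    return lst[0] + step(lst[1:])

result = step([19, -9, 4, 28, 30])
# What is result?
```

19 + (-9) + 4 + 28 + 30 + 0 = 72

Answer: 72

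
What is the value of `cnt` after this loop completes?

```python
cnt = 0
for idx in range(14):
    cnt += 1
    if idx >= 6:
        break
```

Loop breaks when idx reaches 6, cnt is 7
`cnt` takes the values: 0 → 1 → 2 → 3 → 4 → 5 → 6 → 7

Answer: 7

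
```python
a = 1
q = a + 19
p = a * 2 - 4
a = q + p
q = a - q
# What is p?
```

Trace:
`a = 1` → a = 1
`q = a + 19` → q = 20
`p = a * 2 - 4` → p = -2
`a = q + p` → a = 18
`q = a - q` → q = -2
So p = -2

Answer: -2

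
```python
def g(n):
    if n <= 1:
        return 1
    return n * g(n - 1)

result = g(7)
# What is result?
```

g(7) = 7 * 6 * 5 * 4 * 3 * 2 * 1 = 5040

Answer: 5040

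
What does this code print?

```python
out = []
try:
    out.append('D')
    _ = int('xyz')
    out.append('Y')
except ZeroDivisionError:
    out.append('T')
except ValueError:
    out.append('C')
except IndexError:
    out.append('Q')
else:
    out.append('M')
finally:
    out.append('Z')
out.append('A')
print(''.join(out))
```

Execution trace: 'D' (try body) → 'C' (except ValueError) → 'Z' (finally) → 'A' (after the try/except). Output: DCZA

Answer: DCZA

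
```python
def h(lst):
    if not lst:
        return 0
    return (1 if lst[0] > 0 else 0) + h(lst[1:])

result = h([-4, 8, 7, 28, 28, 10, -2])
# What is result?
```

Count of positive elements in [-4, 8, 7, 28, 28, 10, -2] = 5

Answer: 5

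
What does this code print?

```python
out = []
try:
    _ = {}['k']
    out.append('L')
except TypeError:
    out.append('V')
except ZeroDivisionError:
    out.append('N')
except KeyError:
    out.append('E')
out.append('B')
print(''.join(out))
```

Execution trace: 'E' (except KeyError) → 'B' (after the try/except). Output: EB

Answer: EB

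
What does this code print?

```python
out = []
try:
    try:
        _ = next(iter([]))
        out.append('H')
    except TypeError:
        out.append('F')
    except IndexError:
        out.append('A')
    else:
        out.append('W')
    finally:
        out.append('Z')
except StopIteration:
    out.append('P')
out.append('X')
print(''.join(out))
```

Execution trace: 'Z' (inner finally) → 'P' (outer except StopIteration) → 'X' (after the try/except). Output: ZPX

Answer: ZPX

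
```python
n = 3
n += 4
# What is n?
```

Trace:
`n = 3` → n = 3
`n += 4` → n = 7
So n = 7

Answer: 7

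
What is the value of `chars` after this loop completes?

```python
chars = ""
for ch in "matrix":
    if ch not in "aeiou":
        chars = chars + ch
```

Remove vowels from 'matrix'
`chars` takes the values: "" → "m" → "mt" → "mtr" → "mtrx"

Answer: "mtrx"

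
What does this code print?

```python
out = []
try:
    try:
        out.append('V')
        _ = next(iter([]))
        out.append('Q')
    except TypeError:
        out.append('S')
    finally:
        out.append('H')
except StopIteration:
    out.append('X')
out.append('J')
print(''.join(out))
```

Execution trace: 'V' (try body) → 'H' (finally) → 'X' (outer except StopIteration) → 'J' (after the try/except). Output: VHXJ

Answer: VHXJ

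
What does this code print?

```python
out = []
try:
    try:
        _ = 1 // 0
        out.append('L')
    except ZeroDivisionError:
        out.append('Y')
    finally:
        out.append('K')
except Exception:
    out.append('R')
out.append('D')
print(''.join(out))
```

Execution trace: 'Y' (inner except ZeroDivisionError) → 'K' (inner finally) → 'D' (after the try/except). Output: YKD

Answer: YKD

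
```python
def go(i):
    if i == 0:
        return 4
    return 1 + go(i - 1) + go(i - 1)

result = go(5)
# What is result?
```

go(i) = 1 + 2·go(i-1), go(0)=4. Closed form: (4+1)·2^5 - 1 = 159.

Answer: 159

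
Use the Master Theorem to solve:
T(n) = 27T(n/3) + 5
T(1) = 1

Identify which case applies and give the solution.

a=27, b=3, f(n)=5. log_3(27) = 3. Since c=0 < 3, Case 1 applies: T(n) = Θ(n^log_b(a)) = O(n^3).

Answer: O(n^3) - Case 1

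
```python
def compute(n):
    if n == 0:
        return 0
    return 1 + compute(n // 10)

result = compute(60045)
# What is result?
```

Count of digits of 60045: 5

Answer: 5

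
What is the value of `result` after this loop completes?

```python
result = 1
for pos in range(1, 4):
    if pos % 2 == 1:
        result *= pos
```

Product of odd numbers 1 to 3
`result` takes the values: 1 → 3

Answer: 3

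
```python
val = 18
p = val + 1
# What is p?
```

Trace:
`val = 18` → val = 18
`p = val + 1` → p = 19
So p = 19

Answer: 19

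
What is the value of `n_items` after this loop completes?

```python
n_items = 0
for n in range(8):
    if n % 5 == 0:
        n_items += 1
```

Count numbers divisible by 5 in range(8)
`n_items` takes the values: 0 → 1 → 2

Answer: 2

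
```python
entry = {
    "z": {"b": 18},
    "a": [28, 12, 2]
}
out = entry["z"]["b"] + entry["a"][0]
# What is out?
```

Trace:
`entry = { ...` → entry = {'z': {'b': 18}, 'a': [28, 12, 2]}
`out = entry["z"]["b"] + entry["a"][0]` → out = 46
So out = 46

Answer: 46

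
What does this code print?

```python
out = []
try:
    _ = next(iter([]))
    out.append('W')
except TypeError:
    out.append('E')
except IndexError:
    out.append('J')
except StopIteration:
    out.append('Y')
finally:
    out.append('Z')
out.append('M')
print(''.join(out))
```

Execution trace: 'Y' (except StopIteration) → 'Z' (finally) → 'M' (after the try/except). Output: YZM

Answer: YZM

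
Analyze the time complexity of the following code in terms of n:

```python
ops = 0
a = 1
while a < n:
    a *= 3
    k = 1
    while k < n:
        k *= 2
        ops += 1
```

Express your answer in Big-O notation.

Each loop level contributes: log n × log n. Multiplying the contributions gives O(log² n).

Answer: O(log² n)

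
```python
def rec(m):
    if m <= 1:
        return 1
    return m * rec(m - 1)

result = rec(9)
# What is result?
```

rec(9) = 9 * 8 * 7 * 6 * 5 * 4 * 3 * 2 * 1 = 362880

Answer: 362880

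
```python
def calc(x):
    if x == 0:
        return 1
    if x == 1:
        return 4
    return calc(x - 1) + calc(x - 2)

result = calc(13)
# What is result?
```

Build up from base cases: calc(0)=1, calc(1)=4, calc(2)=5, calc(3)=9, calc(4)=14, calc(5)=23, calc(6)=37, ..., calc(13)=1076

Answer: 1076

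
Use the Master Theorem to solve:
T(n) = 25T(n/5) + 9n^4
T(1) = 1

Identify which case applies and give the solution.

a=25, b=5, f(n)=9n^4. log_5(25) = 2. Since c=4 > 2 and the regularity condition holds (25(n/5)^4 = (25/5^4)n^4 with 25/5^4 < 1), Case 3 applies: T(n) = Θ(f(n)) = O(n^4).

Answer: O(n^4) - Case 3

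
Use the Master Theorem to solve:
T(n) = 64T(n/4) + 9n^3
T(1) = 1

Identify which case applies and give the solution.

a=64, b=4, f(n)=9n^3. log_4(64) = 3. Since c=3 = 3, Case 2 applies: T(n) = Θ(n^log_b(a) · log n) = O(n^3 log n).

Answer: O(n^3 log n) - Case 2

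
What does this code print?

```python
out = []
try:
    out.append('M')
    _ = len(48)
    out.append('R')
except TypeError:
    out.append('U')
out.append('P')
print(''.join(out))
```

Execution trace: 'M' (try body) → 'U' (except TypeError) → 'P' (after the try/except). Output: MUP

Answer: MUP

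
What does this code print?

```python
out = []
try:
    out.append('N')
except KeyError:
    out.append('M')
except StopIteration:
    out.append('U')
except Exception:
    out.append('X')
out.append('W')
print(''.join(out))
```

Execution trace: 'N' (try body, no exception) → 'W' (after the try/except). Output: NW

Answer: NW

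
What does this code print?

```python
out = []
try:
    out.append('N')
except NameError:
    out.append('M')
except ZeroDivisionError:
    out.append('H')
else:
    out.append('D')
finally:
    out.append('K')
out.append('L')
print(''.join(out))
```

Execution trace: 'N' (try body, no exception) → 'D' (else) → 'K' (finally) → 'L' (after the try/except). Output: NDKL

Answer: NDKL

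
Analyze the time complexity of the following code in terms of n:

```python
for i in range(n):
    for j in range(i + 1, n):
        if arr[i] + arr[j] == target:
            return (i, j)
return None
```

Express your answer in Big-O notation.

This is Two sum brute force. Time complexity: O(n²).

Answer: O(n²)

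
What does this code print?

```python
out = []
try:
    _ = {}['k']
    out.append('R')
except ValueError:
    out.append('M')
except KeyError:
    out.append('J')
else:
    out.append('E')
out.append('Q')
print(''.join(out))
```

Execution trace: 'J' (except KeyError) → 'Q' (after the try/except). Output: JQ

Answer: JQ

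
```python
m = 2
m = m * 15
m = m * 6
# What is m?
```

Trace:
`m = 2` → m = 2
`m = m * 15` → m = 30
`m = m * 6` → m = 180
So m = 180

Answer: 180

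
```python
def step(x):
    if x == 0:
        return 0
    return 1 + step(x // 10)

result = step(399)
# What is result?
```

Count of digits of 399: 3

Answer: 3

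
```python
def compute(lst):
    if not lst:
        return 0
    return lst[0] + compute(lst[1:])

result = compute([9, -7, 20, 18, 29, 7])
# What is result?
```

9 + (-7) + 20 + 18 + 29 + 7 + 0 = 76

Answer: 76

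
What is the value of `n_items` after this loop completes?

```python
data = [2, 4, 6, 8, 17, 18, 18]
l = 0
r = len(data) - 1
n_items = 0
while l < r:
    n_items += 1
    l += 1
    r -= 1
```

Iterations until pointers meet (list length 7)
`n_items` takes the values: 0 → 1 → 2 → 3

Answer: 3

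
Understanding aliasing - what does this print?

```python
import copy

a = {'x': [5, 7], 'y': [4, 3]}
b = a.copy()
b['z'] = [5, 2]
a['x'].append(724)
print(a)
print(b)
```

Key concept: shallow copy of dict with mutable values.
Step by step:
`a = {'x': [5, 7], 'y': [4, 3]}` → a = {'x': [5, 7], 'y': [4, 3]}
`b = a.copy()` → b = {'x': [5, 7], 'y': [4, 3]}
`b['z'] = [5, 2]` → b = {'x': [5, 7], 'y': [4, 3], 'z': [5, 2]}
`a['x'].append(724)` → a = {'x': [5, 7, 724], 'y': [4, 3]}; b = {'x': [5, 7, 724], 'y': [4, 3], 'z': [5, 2]}
`print(a)` → prints {'x': [5, 7, 724], 'y': [4, 3]}
`print(b)` → prints {'x': [5, 7, 724], 'y': [4, 3], 'z': [5, 2]}

Answer:
{'x': [5, 7, 724], 'y': [4, 3]}
{'x': [5, 7, 724], 'y': [4, 3], 'z': [5, 2]}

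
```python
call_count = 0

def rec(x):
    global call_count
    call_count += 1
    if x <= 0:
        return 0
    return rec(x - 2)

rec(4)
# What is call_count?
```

Linear recursion stepping by 2: 3 calls from x=4 down to ≤0.

Answer: 3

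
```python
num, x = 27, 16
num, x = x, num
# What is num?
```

Trace:
`num, x = 27, 16` → num = 27; x = 16
`num, x = x, num` → num = 16; x = 27
So num = 16

Answer: 16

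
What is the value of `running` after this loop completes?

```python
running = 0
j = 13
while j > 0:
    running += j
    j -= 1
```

Sum 13 down to 1
`running` takes the values: 0 → 13 → 25 → 36 → 46 → 55 → 63 → 70 → 76 → 81 → 85 → 88 → 90 → 91

Answer: 91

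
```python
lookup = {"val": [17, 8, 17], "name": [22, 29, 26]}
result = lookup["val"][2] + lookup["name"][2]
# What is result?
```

Trace:
`lookup = {"val": [17, 8, 17], "name": [22, 29, 26]}` → lookup = {'val': [17, 8, 17], 'name': [22, 29, 26]}
`result = lookup["val"][2] + lookup["name"][2]` → result = 43
So result = 43

Answer: 43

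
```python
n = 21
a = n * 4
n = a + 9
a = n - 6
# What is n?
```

Trace:
`n = 21` → n = 21
`a = n * 4` → a = 84
`n = a + 9` → n = 93
`a = n - 6` → a = 87
So n = 93

Answer: 93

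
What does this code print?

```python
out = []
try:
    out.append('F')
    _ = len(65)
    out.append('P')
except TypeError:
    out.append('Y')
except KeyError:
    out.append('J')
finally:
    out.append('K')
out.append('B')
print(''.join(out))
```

Execution trace: 'F' (try body) → 'Y' (except TypeError) → 'K' (finally) → 'B' (after the try/except). Output: FYKB

Answer: FYKB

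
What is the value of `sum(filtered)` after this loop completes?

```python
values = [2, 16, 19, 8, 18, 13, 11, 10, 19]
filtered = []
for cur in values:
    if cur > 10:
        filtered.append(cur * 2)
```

Sum of doubled values > 10
`filtered` takes the values: [] → [32] → [32, 38] → [32, 38, 36] → [32, 38, 36, 26] → [32, 38, 36, 26, 22] → [32, 38, 36, 26, 22, 38]
So `sum(filtered)` = 192

Answer: 192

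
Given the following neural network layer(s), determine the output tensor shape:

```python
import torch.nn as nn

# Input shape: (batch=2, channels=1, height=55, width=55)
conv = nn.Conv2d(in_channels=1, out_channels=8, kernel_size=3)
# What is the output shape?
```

Input: (2, 1, 55, 55) -> Output: (2, 8, 53, 53)

Answer: (2, 8, 53, 53)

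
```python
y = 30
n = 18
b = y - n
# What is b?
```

Trace:
`y = 30` → y = 30
`n = 18` → n = 18
`b = y - n` → b = 12
So b = 12

Answer: 12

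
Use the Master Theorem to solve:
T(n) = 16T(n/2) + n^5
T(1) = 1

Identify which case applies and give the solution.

a=16, b=2, f(n)=n^5. log_2(16) = 4. Since c=5 > 4 and the regularity condition holds (16(n/2)^5 = (16/2^5)n^5 with 16/2^5 < 1), Case 3 applies: T(n) = Θ(f(n)) = O(n^5).

Answer: O(n^5) - Case 3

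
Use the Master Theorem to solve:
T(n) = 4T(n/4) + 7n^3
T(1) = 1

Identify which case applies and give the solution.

a=4, b=4, f(n)=7n^3. log_4(4) = 1. Since c=3 > 1 and the regularity condition holds (4(n/4)^3 = (4/4^3)n^3 with 4/4^3 < 1), Case 3 applies: T(n) = Θ(f(n)) = O(n^3).

Answer: O(n^3) - Case 3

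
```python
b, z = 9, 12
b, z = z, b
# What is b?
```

Trace:
`b, z = 9, 12` → b = 9; z = 12
`b, z = z, b` → b = 12; z = 9
So b = 12

Answer: 12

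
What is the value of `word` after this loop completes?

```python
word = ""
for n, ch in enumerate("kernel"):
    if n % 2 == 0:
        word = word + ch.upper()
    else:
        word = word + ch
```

Uppercase even positions in 'kernel'
`word` takes the values: "" → "K" → "Ke" → "KeR" → "KeRn" → "KeRnE" → "KeRnEl"

Answer: "KeRnEl"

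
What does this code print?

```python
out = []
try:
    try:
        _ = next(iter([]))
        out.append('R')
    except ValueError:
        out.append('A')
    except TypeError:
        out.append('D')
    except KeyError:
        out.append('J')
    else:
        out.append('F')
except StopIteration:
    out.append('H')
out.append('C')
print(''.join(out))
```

Execution trace: 'H' (outer except StopIteration) → 'C' (after the try/except). Output: HC

Answer: HC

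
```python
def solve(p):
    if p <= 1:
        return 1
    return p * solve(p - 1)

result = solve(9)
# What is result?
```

solve(9) = 9 * 8 * 7 * 6 * 5 * 4 * 3 * 2 * 1 = 362880

Answer: 362880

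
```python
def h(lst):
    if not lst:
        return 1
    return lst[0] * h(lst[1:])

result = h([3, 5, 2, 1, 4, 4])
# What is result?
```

Product over [3, 5, 2, 1, 4, 4] = 3 * 5 * 2 * 1 * 4 * 4 = 480

Answer: 480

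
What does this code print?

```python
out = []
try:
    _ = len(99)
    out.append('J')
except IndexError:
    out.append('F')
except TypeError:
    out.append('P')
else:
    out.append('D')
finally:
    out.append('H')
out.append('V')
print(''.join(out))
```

Execution trace: 'P' (except TypeError) → 'H' (finally) → 'V' (after the try/except). Output: PHV

Answer: PHV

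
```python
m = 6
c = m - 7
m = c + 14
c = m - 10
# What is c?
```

Trace:
`m = 6` → m = 6
`c = m - 7` → c = -1
`m = c + 14` → m = 13
`c = m - 10` → c = 3
So c = 3

Answer: 3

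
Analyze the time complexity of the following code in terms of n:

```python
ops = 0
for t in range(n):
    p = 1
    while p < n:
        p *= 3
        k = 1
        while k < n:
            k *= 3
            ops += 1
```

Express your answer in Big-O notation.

Each loop level contributes: n × log n × log n. Multiplying the contributions gives O(n log² n).

Answer: O(n log² n)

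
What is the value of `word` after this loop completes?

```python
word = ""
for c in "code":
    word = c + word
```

Reverse 'code'
`word` takes the values: "" → "c" → "oc" → "doc" → "edoc"

Answer: "edoc"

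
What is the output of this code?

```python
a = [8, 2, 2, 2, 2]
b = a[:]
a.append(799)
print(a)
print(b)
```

Key concept: slice [:] creates copy.
Step by step:
`a = [8, 2, 2, 2, 2]` → a = [8, 2, 2, 2, 2]
`b = a[:]` → b = [8, 2, 2, 2, 2]
`a.append(799)` → a = [8, 2, 2, 2, 2, 799]
`print(a)` → prints [8, 2, 2, 2, 2, 799]
`print(b)` → prints [8, 2, 2, 2, 2]

Answer:
[8, 2, 2, 2, 2, 799]
[8, 2, 2, 2, 2]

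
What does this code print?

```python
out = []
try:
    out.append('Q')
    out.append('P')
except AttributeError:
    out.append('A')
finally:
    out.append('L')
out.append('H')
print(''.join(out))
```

Execution trace: 'Q' (try body) → 'P' (try body, no exception) → 'L' (finally) → 'H' (after the try/except). Output: QPLH

Answer: QPLH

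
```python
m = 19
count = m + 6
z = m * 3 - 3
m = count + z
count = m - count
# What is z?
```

Trace:
`m = 19` → m = 19
`count = m + 6` → count = 25
`z = m * 3 - 3` → z = 54
`m = count + z` → m = 79
`count = m - count` → count = 54
So z = 54

Answer: 54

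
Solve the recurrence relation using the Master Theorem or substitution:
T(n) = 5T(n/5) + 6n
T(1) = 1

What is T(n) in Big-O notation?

By Master Theorem: a=5, b=5, f(n)=6n. Since log_5(5) = 1 and f(n) = Θ(n^1), Case 2 applies. T(n) = O(n log n).

Answer: O(n log n)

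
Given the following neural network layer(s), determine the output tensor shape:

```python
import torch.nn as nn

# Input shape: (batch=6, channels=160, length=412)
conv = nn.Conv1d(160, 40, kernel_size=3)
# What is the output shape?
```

Input: (6, 160, 412) -> Output: (6, 40, 410)

Answer: (6, 40, 410)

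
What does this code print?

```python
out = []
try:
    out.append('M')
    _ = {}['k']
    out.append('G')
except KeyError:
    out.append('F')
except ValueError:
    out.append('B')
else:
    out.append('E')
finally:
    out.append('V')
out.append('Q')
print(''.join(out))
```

Execution trace: 'M' (try body) → 'F' (except KeyError) → 'V' (finally) → 'Q' (after the try/except). Output: MFVQ

Answer: MFVQ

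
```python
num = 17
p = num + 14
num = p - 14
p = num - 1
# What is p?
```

Trace:
`num = 17` → num = 17
`p = num + 14` → p = 31
`num = p - 14` → num = 17
`p = num - 1` → p = 16
So p = 16

Answer: 16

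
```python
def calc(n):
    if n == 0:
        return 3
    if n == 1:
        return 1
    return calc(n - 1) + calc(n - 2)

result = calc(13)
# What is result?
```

Build up from base cases: calc(0)=3, calc(1)=1, calc(2)=4, calc(3)=5, calc(4)=9, calc(5)=14, calc(6)=23, ..., calc(13)=665

Answer: 665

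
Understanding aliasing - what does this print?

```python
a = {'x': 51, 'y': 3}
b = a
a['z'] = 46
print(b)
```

Key concept: dict aliasing.
Step by step:
`a = {'x': 51, 'y': 3}` → a = {'x': 51, 'y': 3}
`b = a` → b = {'x': 51, 'y': 3} (same object as a)
`a['z'] = 46` → a = {'x': 51, 'y': 3, 'z': 46} (same object as b); b = {'x': 51, 'y': 3, 'z': 46} (same object as a)
`print(b)` → prints {'x': 51, 'y': 3, 'z': 46}

Answer: {'x': 51, 'y': 3, 'z': 46}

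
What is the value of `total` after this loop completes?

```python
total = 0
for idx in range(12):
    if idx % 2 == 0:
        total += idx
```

Sum of even numbers 0 to 11
`total` takes the values: 0 → 2 → 6 → 12 → 20 → 30

Answer: 30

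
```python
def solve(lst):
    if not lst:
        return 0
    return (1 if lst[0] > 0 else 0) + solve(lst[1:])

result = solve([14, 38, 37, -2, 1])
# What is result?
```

Count of positive elements in [14, 38, 37, -2, 1] = 4

Answer: 4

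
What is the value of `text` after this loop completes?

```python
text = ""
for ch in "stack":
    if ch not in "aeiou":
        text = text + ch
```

Remove vowels from 'stack'
`text` takes the values: "" → "s" → "st" → "stc" → "stck"

Answer: "stck"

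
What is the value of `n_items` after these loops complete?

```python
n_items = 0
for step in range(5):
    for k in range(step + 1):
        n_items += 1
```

Triangle: 1 + 2 + ... + 5
`n_items` takes the values: 0 → 1 → 2 → 3 → 4 → 5 → 6 → 7 → 8 → 9 → 10 → 11 → 12 → 13 → 14 → 15

Answer: 15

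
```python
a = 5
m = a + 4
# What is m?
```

Trace:
`a = 5` → a = 5
`m = a + 4` → m = 9
So m = 9

Answer: 9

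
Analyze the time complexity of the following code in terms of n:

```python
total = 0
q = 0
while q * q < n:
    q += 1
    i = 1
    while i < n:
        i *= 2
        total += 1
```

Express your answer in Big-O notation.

Each loop level contributes: √n × log n. Multiplying the contributions gives O(√n log n).

Answer: O(√n log n)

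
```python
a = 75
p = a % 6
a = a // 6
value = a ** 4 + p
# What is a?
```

Trace:
`a = 75` → a = 75
`p = a % 6` → p = 3
`a = a // 6` → a = 12
`value = a ** 4 + p` → value = 20739
So a = 12

Answer: 12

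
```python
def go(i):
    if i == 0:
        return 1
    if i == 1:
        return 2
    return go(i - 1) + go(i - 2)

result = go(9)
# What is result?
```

Build up from base cases: go(0)=1, go(1)=2, go(2)=3, go(3)=5, go(4)=8, go(5)=13, go(6)=21, ..., go(9)=89

Answer: 89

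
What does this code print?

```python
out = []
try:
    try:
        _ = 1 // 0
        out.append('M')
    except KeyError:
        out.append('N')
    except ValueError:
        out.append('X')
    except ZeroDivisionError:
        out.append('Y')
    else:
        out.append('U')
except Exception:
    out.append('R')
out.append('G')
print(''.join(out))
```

Execution trace: 'Y' (inner except ZeroDivisionError) → 'G' (after the try/except). Output: YG

Answer: YG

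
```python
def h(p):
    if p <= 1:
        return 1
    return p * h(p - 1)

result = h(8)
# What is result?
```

h(8) = 8 * 7 * 6 * 5 * 4 * 3 * 2 * 1 = 40320

Answer: 40320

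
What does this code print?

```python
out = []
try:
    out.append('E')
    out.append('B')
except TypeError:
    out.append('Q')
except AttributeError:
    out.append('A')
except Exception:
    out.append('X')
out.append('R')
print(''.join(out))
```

Execution trace: 'E' (try body) → 'B' (try body, no exception) → 'R' (after the try/except). Output: EBR

Answer: EBR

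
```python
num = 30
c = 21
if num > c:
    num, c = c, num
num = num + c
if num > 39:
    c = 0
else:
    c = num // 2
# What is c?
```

Trace:
`num = 30` → num = 30
`c = 21` → c = 21
`if num > c: ...` → num > c is True → num = 21; c = 30
`num = num + c` → num = 51
`if num > 39: ...` → num > 39 is True → c = 0
So c = 0

Answer: 0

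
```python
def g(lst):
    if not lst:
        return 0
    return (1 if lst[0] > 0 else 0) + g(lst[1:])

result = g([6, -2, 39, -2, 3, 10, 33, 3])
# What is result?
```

Count of positive elements in [6, -2, 39, -2, 3, 10, 33, 3] = 6

Answer: 6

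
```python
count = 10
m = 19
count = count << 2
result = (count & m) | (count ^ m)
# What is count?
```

Trace:
`count = 10` → count = 10
`m = 19` → m = 19
`count = count << 2` → count = 40
`result = (count & m) | (count ^ m)` → result = 59
So count = 40

Answer: 40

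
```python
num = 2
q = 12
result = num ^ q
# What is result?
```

Trace:
`num = 2` → num = 2
`q = 12` → q = 12
`result = num ^ q` → result = 14
So result = 14

Answer: 14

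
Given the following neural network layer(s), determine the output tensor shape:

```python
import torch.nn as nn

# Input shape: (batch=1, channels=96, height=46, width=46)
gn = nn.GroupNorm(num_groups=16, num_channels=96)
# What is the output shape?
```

Input: (1, 96, 46, 46) -> Output: (1, 96, 46, 46)

Answer: (1, 96, 46, 46)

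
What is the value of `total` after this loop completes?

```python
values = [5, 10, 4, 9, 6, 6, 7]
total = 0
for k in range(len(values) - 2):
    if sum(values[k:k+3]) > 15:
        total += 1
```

Count windows with sum > 15
`total` takes the values: 0 → 1 → 2 → 3 → 4 → 5

Answer: 5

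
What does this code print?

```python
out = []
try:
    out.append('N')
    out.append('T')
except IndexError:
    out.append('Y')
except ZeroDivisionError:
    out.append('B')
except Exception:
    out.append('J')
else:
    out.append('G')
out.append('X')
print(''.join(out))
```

Execution trace: 'N' (try body) → 'T' (try body, no exception) → 'G' (else) → 'X' (after the try/except). Output: NTGX

Answer: NTGX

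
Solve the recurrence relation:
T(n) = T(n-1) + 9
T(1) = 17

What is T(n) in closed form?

Unrolling: T(n) = T(1) + 9·(n-1) = 17 + 9(n-1) = 9n + 8.

Answer: T(n) = 9n + 8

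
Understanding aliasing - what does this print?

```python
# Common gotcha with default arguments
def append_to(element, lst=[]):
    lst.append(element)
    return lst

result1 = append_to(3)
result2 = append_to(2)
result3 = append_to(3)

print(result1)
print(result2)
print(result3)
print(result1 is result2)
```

Key concept: mutable default argument gotcha.
Step by step:
`result1 = append_to(3)` → result1 = [3]
`result2 = append_to(2)` → result1 = [3, 2] (same object as result2); result2 = [3, 2] (same object as result1)
`result3 = append_to(3)` → result1 = [3, 2, 3] (same object as result2, result3); result2 = [3, 2, 3] (same object as result1, result3); result3 = [3, 2, 3] (same object as result1, result2)
`print(result1)` → prints [3, 2, 3]
`print(result2)` → prints [3, 2, 3]
`print(result3)` → prints [3, 2, 3]
`print(result1 is result2)` → prints True

Answer:
[3, 2, 3]
[3, 2, 3]
[3, 2, 3]
True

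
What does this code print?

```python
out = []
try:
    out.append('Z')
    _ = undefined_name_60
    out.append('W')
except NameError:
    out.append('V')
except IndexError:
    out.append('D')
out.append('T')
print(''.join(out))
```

Execution trace: 'Z' (try body) → 'V' (except NameError) → 'T' (after the try/except). Output: ZVT

Answer: ZVT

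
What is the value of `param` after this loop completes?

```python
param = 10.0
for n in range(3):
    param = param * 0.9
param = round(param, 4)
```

Exponential decay: 10.0 * 0.9^3
`param` takes the values: 10.0 → 9.0 → 8.1 → 7.29

Answer: 7.29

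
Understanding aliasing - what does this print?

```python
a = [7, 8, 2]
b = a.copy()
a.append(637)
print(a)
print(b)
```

Key concept: list.copy() creates independent copy.
Step by step:
`a = [7, 8, 2]` → a = [7, 8, 2]
`b = a.copy()` → b = [7, 8, 2]
`a.append(637)` → a = [7, 8, 2, 637]
`print(a)` → prints [7, 8, 2, 637]
`print(b)` → prints [7, 8, 2]

Answer:
[7, 8, 2, 637]
[7, 8, 2]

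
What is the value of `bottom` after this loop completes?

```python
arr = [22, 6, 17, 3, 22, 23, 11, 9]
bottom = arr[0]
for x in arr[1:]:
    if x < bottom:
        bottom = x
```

Minimum of [22, 6, 17, 3, 22, 23, 11, 9]
`bottom` takes the values: 22 → 6 → 3

Answer: 3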